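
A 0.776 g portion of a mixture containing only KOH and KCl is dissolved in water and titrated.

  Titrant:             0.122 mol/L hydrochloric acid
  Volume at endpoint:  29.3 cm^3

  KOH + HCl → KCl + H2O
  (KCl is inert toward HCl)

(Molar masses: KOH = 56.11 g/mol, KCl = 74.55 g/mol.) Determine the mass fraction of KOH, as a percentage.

n(HCl) = 0.0293 × 0.122 = 3.57 × 10^-3 mol
Let x = n(KOH), y = n(KCl).
Titrant: 1x = 3.57 × 10^-3;  mass: 56.11x + 74.55y = 0.776
Solving, x = 3.57 × 10^-3 mol, y = 7.72 × 10^-3 mol
mass of KOH = 3.57 × 10^-3 × 56.11 = 0.201 g
% KOH = 0.201 / 0.776 × 100 = 25.8 %

25.8 %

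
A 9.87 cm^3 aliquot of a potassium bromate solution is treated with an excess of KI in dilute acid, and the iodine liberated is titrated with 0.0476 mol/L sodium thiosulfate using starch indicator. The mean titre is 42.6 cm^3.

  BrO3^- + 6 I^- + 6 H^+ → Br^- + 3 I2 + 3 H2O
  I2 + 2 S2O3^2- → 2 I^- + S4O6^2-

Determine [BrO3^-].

n(S2O3^2-) = 0.0426 × 0.0476 = 2.03 × 10^-3 mol
n(I2) = n(S2O3^2-)/2 = 1.01 × 10^-3 mol
From the 1:3 ratio, n(BrO3^-) in the aliquot = 1/3 × 1.01 × 10^-3 = 3.38 × 10^-4 mol
[BrO3^-] = 3.38 × 10^-4 / 0.00987 = 0.0342 mol/L

0.0342 mol/L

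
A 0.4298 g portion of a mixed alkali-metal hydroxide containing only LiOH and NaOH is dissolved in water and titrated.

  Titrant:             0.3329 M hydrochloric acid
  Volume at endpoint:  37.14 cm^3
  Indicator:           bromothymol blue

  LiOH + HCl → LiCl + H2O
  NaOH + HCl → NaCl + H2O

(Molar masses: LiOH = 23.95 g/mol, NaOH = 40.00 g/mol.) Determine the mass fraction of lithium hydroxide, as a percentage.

n(HCl) = 0.03714 × 0.3329 = 0.01236 mol
Let x = n(LiOH), y = n(NaOH).
Titrant: 1x + 1y = 0.01236;  mass: 23.95x + 40.00y = 0.4298
Solving, x = 4.035 × 10^-3 mol, y = 8.329 × 10^-3 mol
mass of LiOH = 4.035 × 10^-3 × 23.95 = 0.09663 g
% LiOH = 0.09663 / 0.4298 × 100 = 22.48 %

22.48 %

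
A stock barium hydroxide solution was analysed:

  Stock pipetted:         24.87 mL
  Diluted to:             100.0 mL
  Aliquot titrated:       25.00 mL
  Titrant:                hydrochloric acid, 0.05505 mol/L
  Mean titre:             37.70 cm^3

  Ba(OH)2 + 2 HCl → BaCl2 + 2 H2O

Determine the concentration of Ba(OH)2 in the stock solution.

0.1669 mol/L

n(HCl) = 0.03770 × 0.05505 = 2.075 × 10^-3 mol
From the 1:2 ratio, n(Ba(OH)2) in the aliquot = 1/2 × 2.075 × 10^-3 = 1.038 × 10^-3 mol
[Ba(OH)2]_dilute = 1.038 × 10^-3 / 0.02500 = 0.04151 mol/L
Dilution factor = 100.0 / 24.87 = 4.021
[Ba(OH)2]_stock = 0.04151 × 4.021 = 0.1669 mol/L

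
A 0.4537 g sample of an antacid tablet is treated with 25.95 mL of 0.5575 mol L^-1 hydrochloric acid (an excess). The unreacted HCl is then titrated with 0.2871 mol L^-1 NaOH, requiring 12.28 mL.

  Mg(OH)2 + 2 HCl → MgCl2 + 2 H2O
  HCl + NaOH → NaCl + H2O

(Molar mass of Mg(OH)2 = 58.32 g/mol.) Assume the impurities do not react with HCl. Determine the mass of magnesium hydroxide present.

0.3191 g

n(HCl) added = 0.02595 × 0.5575 = 0.01447 mol
n(NaOH) used in back-titration = 0.01228 × 0.2871 = 3.526 × 10^-3 mol
n(HCl) left over = 3.526 × 10^-3 mol (1:1 ratio)
n(HCl) consumed by analyte = 0.01447 − 3.526 × 10^-3 = 0.01094 mol
From the 1:2 ratio, n(Mg(OH)2) = 1/2 × 0.01094 = 5.471 × 10^-3 mol
mass of Mg(OH)2 = 5.471 × 10^-3 × 58.32 = 0.3191 g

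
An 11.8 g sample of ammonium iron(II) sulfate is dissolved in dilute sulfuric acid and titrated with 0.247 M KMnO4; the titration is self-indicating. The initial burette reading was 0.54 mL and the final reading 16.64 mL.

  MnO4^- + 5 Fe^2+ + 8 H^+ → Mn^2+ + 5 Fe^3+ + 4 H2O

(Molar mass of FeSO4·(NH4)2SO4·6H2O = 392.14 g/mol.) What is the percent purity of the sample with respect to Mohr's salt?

66.1 %

n(KMnO4) = 0.0161 L × 0.247 mol/L = 3.98 × 10^-3 mol
From the 5:1 ratio, n(FeSO4·(NH4)2SO4·6H2O) = 5/1 × 3.98 × 10^-3 = 0.0199 mol
mass of FeSO4·(NH4)2SO4·6H2O = 0.0199 × 392.14 g/mol = 7.80 g
% FeSO4·(NH4)2SO4·6H2O = 7.80 / 11.8 × 100 = 66.1 %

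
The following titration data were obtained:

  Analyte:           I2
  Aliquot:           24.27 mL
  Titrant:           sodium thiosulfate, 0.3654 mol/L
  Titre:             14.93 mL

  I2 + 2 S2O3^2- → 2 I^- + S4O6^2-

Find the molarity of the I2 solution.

n(Na2S2O3) = 0.01493 L × 0.3654 mol/L = 5.455 × 10^-3 mol
From the 1:2 mole ratio, n(I2) = 1/2 × 5.455 × 10^-3 = 2.728 × 10^-3 mol
[I2] = 2.728 × 10^-3 mol / 0.02427 L = 0.1124 mol/L

0.1124 mol/L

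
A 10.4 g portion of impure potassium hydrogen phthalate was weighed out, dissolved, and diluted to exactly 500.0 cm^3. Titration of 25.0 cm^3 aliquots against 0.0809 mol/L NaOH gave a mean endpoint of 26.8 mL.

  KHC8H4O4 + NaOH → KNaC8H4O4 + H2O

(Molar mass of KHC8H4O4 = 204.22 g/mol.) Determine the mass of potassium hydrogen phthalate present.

8.86 g

n(NaOH) per titration = 0.0268 × 0.0809 = 2.17 × 10^-3 mol
n(KHC8H4O4) in each aliquot = 2.17 × 10^-3 mol (1:1 ratio)
n(KHC8H4O4) in the whole flask = 2.17 × 10^-3 × 500.0/25.0 = 0.0434 mol
mass of KHC8H4O4 = 0.0434 × 204.22 = 8.86 g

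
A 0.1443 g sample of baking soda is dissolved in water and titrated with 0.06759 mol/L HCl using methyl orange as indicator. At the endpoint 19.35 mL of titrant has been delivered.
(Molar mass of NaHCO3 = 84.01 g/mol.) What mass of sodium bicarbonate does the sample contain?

0.1099 g

NaHCO3 + HCl → NaCl + H2O + CO2
n(HCl) = 0.01935 L × 0.06759 mol/L = 1.308 × 10^-3 mol
n(NaHCO3) = 1.308 × 10^-3 mol (1:1 ratio)
mass of NaHCO3 = 1.308 × 10^-3 × 84.01 g/mol = 0.1099 g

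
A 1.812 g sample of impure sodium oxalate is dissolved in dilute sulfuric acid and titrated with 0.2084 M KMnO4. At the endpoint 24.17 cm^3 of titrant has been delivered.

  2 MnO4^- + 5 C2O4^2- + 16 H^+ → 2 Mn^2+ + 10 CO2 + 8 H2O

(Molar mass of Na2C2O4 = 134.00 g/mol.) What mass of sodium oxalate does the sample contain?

1.687 g

n(KMnO4) = 0.02417 L × 0.2084 mol/L = 5.037 × 10^-3 mol
From the 5:2 ratio, n(Na2C2O4) = 5/2 × 5.037 × 10^-3 = 0.01259 mol
mass of Na2C2O4 = 0.01259 × 134.00 g/mol = 1.687 g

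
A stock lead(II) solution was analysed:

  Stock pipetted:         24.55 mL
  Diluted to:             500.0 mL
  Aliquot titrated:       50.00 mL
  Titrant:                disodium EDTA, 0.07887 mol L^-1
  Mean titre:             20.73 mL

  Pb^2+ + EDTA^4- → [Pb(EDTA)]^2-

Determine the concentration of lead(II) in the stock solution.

0.6660 mol/L

n(EDTA) = 0.02073 × 0.07887 = 1.635 × 10^-3 mol
n(Pb2+) in the aliquot = 1.635 × 10^-3 mol (1:1 ratio)
[Pb2+]_dilute = 1.635 × 10^-3 / 0.05000 = 0.03270 mol/L
Dilution factor = 500.0 / 24.55 = 20.37
[Pb2+]_stock = 0.03270 × 20.37 = 0.6660 mol/L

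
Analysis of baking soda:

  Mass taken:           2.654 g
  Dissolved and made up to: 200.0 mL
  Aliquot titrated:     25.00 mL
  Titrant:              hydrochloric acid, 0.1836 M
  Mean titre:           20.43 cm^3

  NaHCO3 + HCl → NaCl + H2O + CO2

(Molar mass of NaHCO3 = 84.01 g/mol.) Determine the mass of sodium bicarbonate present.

2.521 g

n(HCl) per titration = 0.02043 × 0.1836 = 3.751 × 10^-3 mol
n(NaHCO3) in each aliquot = 3.751 × 10^-3 mol (1:1 ratio)
n(NaHCO3) in the whole flask = 3.751 × 10^-3 × 200.0/25.00 = 0.03001 mol
mass of NaHCO3 = 0.03001 × 84.01 = 2.521 g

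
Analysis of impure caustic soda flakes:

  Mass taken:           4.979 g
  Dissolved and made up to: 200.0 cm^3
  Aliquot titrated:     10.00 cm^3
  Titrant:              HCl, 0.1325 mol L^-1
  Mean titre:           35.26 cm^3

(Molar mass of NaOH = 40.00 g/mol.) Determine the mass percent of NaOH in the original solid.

75.07 %

NaOH + HCl → NaCl + H2O
n(HCl) per titration = 0.03526 × 0.1325 = 4.672 × 10^-3 mol
n(NaOH) in each aliquot = 4.672 × 10^-3 mol (1:1 ratio)
n(NaOH) in the whole flask = 4.672 × 10^-3 × 200.0/10.00 = 0.09344 mol
mass of NaOH = 0.09344 × 40.00 = 3.738 g
% NaOH = 3.738 / 4.979 × 100 = 75.07 %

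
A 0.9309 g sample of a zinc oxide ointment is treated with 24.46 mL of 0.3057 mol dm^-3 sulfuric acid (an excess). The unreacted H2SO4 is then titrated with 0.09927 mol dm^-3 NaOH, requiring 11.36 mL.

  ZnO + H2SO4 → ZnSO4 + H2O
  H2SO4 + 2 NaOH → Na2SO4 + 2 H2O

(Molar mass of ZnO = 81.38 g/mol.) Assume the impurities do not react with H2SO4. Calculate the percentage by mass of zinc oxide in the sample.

n(H2SO4) added = 0.02446 × 0.3057 = 7.477 × 10^-3 mol
n(NaOH) used in back-titration = 0.01136 × 0.09927 = 1.128 × 10^-3 mol
From the 1:2 ratio, n(H2SO4) left over = 1/2 × 1.128 × 10^-3 = 5.639 × 10^-4 mol
n(H2SO4) consumed by analyte = 7.477 × 10^-3 − 5.639 × 10^-4 = 6.914 × 10^-3 mol
n(ZnO) = 6.914 × 10^-3 mol (1:1 ratio)
mass of ZnO = 6.914 × 10^-3 × 81.38 = 0.5626 g
% ZnO = 0.5626 / 0.9309 × 100 = 60.44 %

60.44 %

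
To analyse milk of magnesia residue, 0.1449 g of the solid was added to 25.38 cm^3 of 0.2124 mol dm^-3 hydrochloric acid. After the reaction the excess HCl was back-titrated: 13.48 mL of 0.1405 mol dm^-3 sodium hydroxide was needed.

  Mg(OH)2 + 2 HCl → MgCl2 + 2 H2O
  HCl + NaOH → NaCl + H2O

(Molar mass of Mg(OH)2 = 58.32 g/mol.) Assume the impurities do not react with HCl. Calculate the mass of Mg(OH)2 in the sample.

0.1020 g

n(HCl) added = 0.02538 × 0.2124 = 5.391 × 10^-3 mol
n(NaOH) used in back-titration = 0.01348 × 0.1405 = 1.894 × 10^-3 mol
n(HCl) left over = 1.894 × 10^-3 mol (1:1 ratio)
n(HCl) consumed by analyte = 5.391 × 10^-3 − 1.894 × 10^-3 = 3.497 × 10^-3 mol
From the 1:2 ratio, n(Mg(OH)2) = 1/2 × 3.497 × 10^-3 = 1.748 × 10^-3 mol
mass of Mg(OH)2 = 1.748 × 10^-3 × 58.32 = 0.1020 g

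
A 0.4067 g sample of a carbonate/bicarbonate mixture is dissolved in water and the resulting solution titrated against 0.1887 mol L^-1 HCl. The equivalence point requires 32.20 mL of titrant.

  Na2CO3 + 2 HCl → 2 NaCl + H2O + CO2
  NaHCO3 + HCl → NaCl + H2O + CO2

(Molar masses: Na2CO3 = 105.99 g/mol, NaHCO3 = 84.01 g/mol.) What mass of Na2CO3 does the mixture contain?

0.1773 g

n(HCl) = 0.03220 × 0.1887 = 6.076 × 10^-3 mol
Let x = n(Na2CO3), y = n(NaHCO3).
Titrant: 2x + 1y = 6.076 × 10^-3;  mass: 105.99x + 84.01y = 0.4067
Solving, x = 1.673 × 10^-3 mol, y = 2.731 × 10^-3 mol
mass of Na2CO3 = 1.673 × 10^-3 × 105.99 = 0.1773 g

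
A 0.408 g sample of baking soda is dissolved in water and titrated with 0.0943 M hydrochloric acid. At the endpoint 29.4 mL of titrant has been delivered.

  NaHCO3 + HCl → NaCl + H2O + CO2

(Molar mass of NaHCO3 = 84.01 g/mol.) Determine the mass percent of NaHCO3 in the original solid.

57.1 %

n(HCl) = 0.0294 L × 0.0943 mol/L = 2.77 × 10^-3 mol
n(NaHCO3) = 2.77 × 10^-3 mol (1:1 ratio)
mass of NaHCO3 = 2.77 × 10^-3 × 84.01 g/mol = 0.233 g
% NaHCO3 = 0.233 / 0.408 × 100 = 57.1 %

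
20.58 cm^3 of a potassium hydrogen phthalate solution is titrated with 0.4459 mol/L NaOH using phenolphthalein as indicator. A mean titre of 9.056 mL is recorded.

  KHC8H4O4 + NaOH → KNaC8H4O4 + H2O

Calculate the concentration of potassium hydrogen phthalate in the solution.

0.1962 mol/L

n(NaOH) = 0.009056 L × 0.4459 mol/L = 4.038 × 10^-3 mol
n(KHC8H4O4) = 4.038 × 10^-3 mol (1:1 mole ratio)
[KHC8H4O4] = 4.038 × 10^-3 mol / 0.02058 L = 0.1962 mol/L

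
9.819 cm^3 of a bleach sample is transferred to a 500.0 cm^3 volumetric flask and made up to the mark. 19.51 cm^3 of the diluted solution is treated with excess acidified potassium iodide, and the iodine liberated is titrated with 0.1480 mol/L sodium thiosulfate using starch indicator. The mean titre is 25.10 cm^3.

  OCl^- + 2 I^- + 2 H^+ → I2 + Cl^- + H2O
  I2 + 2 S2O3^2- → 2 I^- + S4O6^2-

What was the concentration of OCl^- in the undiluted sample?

n(S2O3^2-) = 0.02510 × 0.1480 = 3.715 × 10^-3 mol
n(I2) = n(S2O3^2-)/2 = 1.857 × 10^-3 mol
n(OCl^-) in the aliquot = 1.857 × 10^-3 mol (1:1 ratio)
[OCl^-]_dilute = 1.857 × 10^-3 / 0.01951 = 0.09520 mol/L
[OCl^-]_original = 0.09520 × 500.0/9.819 = 4.848 mol/L

4.848 mol/L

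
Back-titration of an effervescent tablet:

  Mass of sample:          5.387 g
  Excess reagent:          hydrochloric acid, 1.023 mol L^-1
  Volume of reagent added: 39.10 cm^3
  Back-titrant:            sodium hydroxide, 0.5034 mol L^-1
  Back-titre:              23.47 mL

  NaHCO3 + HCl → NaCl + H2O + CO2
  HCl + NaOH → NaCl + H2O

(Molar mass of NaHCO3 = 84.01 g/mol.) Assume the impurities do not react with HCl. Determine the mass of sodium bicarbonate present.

2.368 g

n(HCl) added = 0.03910 × 1.023 = 0.04000 mol
n(NaOH) used in back-titration = 0.02347 × 0.5034 = 0.01181 mol
n(HCl) left over = 0.01181 mol (1:1 ratio)
n(HCl) consumed by analyte = 0.04000 − 0.01181 = 0.02818 mol
n(NaHCO3) = 0.02818 mol (1:1 ratio)
mass of NaHCO3 = 0.02818 × 84.01 = 2.368 g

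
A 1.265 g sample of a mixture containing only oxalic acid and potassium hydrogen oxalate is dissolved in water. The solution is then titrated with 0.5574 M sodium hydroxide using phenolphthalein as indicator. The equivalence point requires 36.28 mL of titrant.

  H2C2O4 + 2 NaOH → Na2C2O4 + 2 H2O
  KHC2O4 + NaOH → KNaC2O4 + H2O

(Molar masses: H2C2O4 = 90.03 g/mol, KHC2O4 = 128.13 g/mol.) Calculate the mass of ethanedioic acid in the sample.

n(NaOH) = 0.03628 × 0.5574 = 0.02022 mol
Let x = n(H2C2O4), y = n(KHC2O4).
Titrant: 2x + 1y = 0.02022;  mass: 90.03x + 128.13y = 1.265
Solving, x = 7.978 × 10^-3 mol, y = 4.267 × 10^-3 mol
mass of H2C2O4 = 7.978 × 10^-3 × 90.03 = 0.7182 g

0.7182 g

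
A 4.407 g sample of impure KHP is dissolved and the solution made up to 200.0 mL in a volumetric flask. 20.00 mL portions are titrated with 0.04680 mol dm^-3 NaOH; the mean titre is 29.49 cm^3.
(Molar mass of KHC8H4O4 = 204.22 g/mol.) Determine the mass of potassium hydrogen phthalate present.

KHC8H4O4 + NaOH → KNaC8H4O4 + H2O
n(NaOH) per titration = 0.02949 × 0.04680 = 1.380 × 10^-3 mol
n(KHC8H4O4) in each aliquot = 1.380 × 10^-3 mol (1:1 ratio)
n(KHC8H4O4) in the whole flask = 1.380 × 10^-3 × 200.0/20.00 = 0.01380 mol
mass of KHC8H4O4 = 0.01380 × 204.22 = 2.819 g

2.819 g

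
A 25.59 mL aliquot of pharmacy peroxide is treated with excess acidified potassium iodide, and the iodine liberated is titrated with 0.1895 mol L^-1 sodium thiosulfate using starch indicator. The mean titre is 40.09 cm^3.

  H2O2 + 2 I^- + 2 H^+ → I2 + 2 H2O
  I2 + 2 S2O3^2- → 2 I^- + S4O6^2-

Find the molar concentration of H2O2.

n(S2O3^2-) = 0.04009 × 0.1895 = 7.597 × 10^-3 mol
n(I2) = n(S2O3^2-)/2 = 3.799 × 10^-3 mol
n(H2O2) in the aliquot = 3.799 × 10^-3 mol (1:1 ratio)
[H2O2] = 3.799 × 10^-3 / 0.02559 = 0.1484 mol/L

0.1484 mol/L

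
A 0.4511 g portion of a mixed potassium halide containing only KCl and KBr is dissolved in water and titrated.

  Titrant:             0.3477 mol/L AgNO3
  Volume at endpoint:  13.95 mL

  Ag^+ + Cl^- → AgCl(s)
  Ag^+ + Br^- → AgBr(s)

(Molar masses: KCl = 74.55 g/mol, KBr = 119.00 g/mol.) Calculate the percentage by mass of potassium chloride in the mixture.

46.88 %

n(AgNO3) = 0.01395 × 0.3477 = 4.850 × 10^-3 mol
Let x = n(KCl), y = n(KBr).
Titrant: 1x + 1y = 4.850 × 10^-3;  mass: 74.55x + 119.00y = 0.4511
Solving, x = 2.837 × 10^-3 mol, y = 2.014 × 10^-3 mol
mass of KCl = 2.837 × 10^-3 × 74.55 = 0.2115 g
% KCl = 0.2115 / 0.4511 × 100 = 46.88 %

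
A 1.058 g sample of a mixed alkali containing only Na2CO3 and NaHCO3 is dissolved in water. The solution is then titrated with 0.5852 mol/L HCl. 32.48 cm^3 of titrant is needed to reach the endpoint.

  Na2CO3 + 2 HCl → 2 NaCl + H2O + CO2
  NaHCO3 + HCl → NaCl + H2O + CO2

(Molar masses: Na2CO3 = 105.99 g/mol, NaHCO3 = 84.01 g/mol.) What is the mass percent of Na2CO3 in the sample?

n(HCl) = 0.03248 × 0.5852 = 0.01901 mol
Let x = n(Na2CO3), y = n(NaHCO3).
Titrant: 2x + 1y = 0.01901;  mass: 105.99x + 84.01y = 1.058
Solving, x = 8.686 × 10^-3 mol, y = 1.635 × 10^-3 mol
mass of Na2CO3 = 8.686 × 10^-3 × 105.99 = 0.9206 g
% Na2CO3 = 0.9206 / 1.058 × 100 = 87.02 %

87.02 %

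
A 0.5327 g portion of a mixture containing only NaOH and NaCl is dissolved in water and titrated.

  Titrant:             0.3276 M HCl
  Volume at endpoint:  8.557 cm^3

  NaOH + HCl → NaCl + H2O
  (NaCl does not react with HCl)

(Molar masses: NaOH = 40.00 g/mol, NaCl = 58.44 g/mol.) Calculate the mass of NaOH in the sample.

0.1121 g

n(HCl) = 0.008557 × 0.3276 = 2.803 × 10^-3 mol
Let x = n(NaOH), y = n(NaCl).
Titrant: 1x = 2.803 × 10^-3;  mass: 40.00x + 58.44y = 0.5327
Solving, x = 2.803 × 10^-3 mol, y = 7.197 × 10^-3 mol
mass of NaOH = 2.803 × 10^-3 × 40.00 = 0.1121 g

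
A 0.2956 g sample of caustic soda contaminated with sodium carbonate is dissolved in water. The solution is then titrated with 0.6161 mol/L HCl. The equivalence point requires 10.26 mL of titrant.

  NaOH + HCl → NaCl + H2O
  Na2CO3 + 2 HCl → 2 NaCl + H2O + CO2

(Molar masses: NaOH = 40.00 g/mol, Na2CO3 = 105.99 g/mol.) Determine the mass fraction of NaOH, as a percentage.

41.02 %

n(HCl) = 0.01026 × 0.6161 = 6.321 × 10^-3 mol
Let x = n(NaOH), y = n(Na2CO3).
Titrant: 1x + 2y = 6.321 × 10^-3;  mass: 40.00x + 105.99y = 0.2956
Solving, x = 3.031 × 10^-3 mol, y = 1.645 × 10^-3 mol
mass of NaOH = 3.031 × 10^-3 × 40.00 = 0.1213 g
% NaOH = 0.1213 / 0.2956 × 100 = 41.02 %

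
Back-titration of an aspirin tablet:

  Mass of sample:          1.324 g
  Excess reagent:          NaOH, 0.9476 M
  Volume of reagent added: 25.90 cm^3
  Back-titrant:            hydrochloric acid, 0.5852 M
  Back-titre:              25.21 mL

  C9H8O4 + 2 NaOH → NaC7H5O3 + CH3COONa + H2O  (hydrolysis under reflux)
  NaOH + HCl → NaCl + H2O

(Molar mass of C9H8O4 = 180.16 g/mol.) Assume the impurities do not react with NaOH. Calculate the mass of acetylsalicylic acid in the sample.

0.8819 g

n(NaOH) added = 0.02590 × 0.9476 = 0.02454 mol
n(HCl) used in back-titration = 0.02521 × 0.5852 = 0.01475 mol
n(NaOH) left over = 0.01475 mol (1:1 ratio)
n(NaOH) consumed by analyte = 0.02454 − 0.01475 = 9.790 × 10^-3 mol
From the 1:2 ratio, n(C9H8O4) = 1/2 × 9.790 × 10^-3 = 4.895 × 10^-3 mol
mass of C9H8O4 = 4.895 × 10^-3 × 180.16 = 0.8819 g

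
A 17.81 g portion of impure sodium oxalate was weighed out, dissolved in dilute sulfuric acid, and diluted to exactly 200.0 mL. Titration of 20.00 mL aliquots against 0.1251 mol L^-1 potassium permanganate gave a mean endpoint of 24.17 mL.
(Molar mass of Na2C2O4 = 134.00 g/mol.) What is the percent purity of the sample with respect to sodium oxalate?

2 MnO4^- + 5 C2O4^2- + 16 H^+ → 2 Mn^2+ + 10 CO2 + 8 H2O
n(KMnO4) per titration = 0.02417 × 0.1251 = 3.024 × 10^-3 mol
From the 5:2 ratio, n(Na2C2O4) in each aliquot = 5/2 × 3.024 × 10^-3 = 7.559 × 10^-3 mol
n(Na2C2O4) in the whole flask = 7.559 × 10^-3 × 200.0/20.00 = 0.07559 mol
mass of Na2C2O4 = 0.07559 × 134.00 = 10.13 g
% Na2C2O4 = 10.13 / 17.81 × 100 = 56.87 %

56.87 %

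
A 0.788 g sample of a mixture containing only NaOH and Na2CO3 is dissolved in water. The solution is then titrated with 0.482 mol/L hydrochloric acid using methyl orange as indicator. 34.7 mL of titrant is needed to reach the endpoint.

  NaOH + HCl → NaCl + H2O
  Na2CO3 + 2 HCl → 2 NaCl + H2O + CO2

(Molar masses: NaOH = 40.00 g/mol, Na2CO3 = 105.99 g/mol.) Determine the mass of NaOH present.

n(HCl) = 0.0347 × 0.482 = 0.0167 mol
Let x = n(NaOH), y = n(Na2CO3).
Titrant: 1x + 2y = 0.0167;  mass: 40.00x + 105.99y = 0.788
Solving, x = 7.57 × 10^-3 mol, y = 4.58 × 10^-3 mol
mass of NaOH = 7.57 × 10^-3 × 40.00 = 0.303 g

0.303 g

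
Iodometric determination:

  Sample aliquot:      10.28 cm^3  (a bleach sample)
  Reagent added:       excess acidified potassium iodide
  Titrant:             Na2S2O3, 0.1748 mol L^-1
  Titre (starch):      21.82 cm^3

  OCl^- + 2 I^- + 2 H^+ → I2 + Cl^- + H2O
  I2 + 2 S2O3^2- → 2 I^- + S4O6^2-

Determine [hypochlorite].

0.1855 mol/L

n(S2O3^2-) = 0.02182 × 0.1748 = 3.814 × 10^-3 mol
n(I2) = n(S2O3^2-)/2 = 1.907 × 10^-3 mol
n(OCl^-) in the aliquot = 1.907 × 10^-3 mol (1:1 ratio)
[OCl^-] = 1.907 × 10^-3 / 0.01028 = 0.1855 mol/L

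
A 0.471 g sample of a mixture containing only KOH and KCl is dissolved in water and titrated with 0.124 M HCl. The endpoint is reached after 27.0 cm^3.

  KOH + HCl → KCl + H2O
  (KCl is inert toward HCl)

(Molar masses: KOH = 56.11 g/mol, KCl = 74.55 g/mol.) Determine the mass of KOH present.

0.188 g

n(HCl) = 0.0270 × 0.124 = 3.35 × 10^-3 mol
Let x = n(KOH), y = n(KCl).
Titrant: 1x = 3.35 × 10^-3;  mass: 56.11x + 74.55y = 0.471
Solving, x = 3.35 × 10^-3 mol, y = 3.80 × 10^-3 mol
mass of KOH = 3.35 × 10^-3 × 56.11 = 0.188 g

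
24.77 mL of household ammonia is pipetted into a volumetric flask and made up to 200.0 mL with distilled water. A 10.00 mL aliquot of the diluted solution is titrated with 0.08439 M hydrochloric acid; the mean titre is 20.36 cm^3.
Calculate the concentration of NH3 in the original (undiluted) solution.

NH3 + HCl → NH4Cl
n(HCl) = 0.02036 × 0.08439 = 1.718 × 10^-3 mol
n(NH3) in the aliquot = 1.718 × 10^-3 mol (1:1 ratio)
[NH3]_dilute = 1.718 × 10^-3 / 0.01000 = 0.1718 mol/L
Dilution factor = 200.0 / 24.77 = 8.074
[NH3]_stock = 0.1718 × 8.074 = 1.387 mol/L

1.387 M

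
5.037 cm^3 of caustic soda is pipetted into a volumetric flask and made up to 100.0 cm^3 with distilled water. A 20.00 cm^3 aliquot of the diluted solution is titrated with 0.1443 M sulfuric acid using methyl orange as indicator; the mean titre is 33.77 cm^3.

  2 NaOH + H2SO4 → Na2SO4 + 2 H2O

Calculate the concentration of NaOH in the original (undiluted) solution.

n(H2SO4) = 0.03377 × 0.1443 = 4.873 × 10^-3 mol
From the 2:1 ratio, n(NaOH) in the aliquot = 2/1 × 4.873 × 10^-3 = 9.746 × 10^-3 mol
[NaOH]_dilute = 9.746 × 10^-3 / 0.02000 = 0.4873 mol/L
Dilution factor = 100.0 / 5.037 = 19.85
[NaOH]_stock = 0.4873 × 19.85 = 9.674 mol/L

9.674 M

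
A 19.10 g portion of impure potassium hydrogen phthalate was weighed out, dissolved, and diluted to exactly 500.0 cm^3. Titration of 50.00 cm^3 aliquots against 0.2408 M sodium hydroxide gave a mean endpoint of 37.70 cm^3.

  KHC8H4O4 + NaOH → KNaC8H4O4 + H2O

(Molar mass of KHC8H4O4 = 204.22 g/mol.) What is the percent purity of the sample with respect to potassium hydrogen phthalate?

97.07 %

n(NaOH) per titration = 0.03770 × 0.2408 = 9.078 × 10^-3 mol
n(KHC8H4O4) in each aliquot = 9.078 × 10^-3 mol (1:1 ratio)
n(KHC8H4O4) in the whole flask = 9.078 × 10^-3 × 500.0/50.00 = 0.09078 mol
mass of KHC8H4O4 = 0.09078 × 204.22 = 18.54 g
% KHC8H4O4 = 18.54 / 19.10 × 100 = 97.07 %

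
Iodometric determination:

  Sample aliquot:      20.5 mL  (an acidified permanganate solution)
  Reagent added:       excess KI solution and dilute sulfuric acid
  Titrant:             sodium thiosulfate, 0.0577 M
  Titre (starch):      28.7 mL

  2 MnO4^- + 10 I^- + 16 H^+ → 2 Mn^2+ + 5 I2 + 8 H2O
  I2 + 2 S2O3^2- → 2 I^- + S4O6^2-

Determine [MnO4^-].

0.0162 M

n(S2O3^2-) = 0.0287 × 0.0577 = 1.66 × 10^-3 mol
n(I2) = n(S2O3^2-)/2 = 8.28 × 10^-4 mol
From the 2:5 ratio, n(MnO4^-) in the aliquot = 2/5 × 8.28 × 10^-4 = 3.31 × 10^-4 mol
[MnO4^-] = 3.31 × 10^-4 / 0.0205 = 0.0162 mol/L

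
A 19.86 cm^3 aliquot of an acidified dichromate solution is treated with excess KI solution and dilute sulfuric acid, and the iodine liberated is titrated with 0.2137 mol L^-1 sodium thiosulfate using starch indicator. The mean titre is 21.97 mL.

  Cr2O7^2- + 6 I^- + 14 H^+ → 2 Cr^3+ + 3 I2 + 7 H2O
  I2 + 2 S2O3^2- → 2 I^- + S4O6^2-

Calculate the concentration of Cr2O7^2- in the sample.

0.03940 mol/L

n(S2O3^2-) = 0.02197 × 0.2137 = 4.695 × 10^-3 mol
n(I2) = n(S2O3^2-)/2 = 2.347 × 10^-3 mol
From the 1:3 ratio, n(Cr2O7^2-) in the aliquot = 1/3 × 2.347 × 10^-3 = 7.825 × 10^-4 mol
[Cr2O7^2-] = 7.825 × 10^-4 / 0.01986 = 0.03940 mol/L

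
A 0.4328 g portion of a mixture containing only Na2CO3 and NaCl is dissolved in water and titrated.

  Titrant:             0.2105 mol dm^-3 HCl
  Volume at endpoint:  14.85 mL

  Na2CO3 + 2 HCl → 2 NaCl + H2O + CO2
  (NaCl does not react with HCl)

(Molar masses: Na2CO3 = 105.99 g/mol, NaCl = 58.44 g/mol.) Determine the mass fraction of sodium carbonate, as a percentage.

38.28 %

n(HCl) = 0.01485 × 0.2105 = 3.126 × 10^-3 mol
Let x = n(Na2CO3), y = n(NaCl).
Titrant: 2x = 3.126 × 10^-3;  mass: 105.99x + 58.44y = 0.4328
Solving, x = 1.563 × 10^-3 mol, y = 4.571 × 10^-3 mol
mass of Na2CO3 = 1.563 × 10^-3 × 105.99 = 0.1657 g
% Na2CO3 = 0.1657 / 0.4328 × 100 = 38.28 %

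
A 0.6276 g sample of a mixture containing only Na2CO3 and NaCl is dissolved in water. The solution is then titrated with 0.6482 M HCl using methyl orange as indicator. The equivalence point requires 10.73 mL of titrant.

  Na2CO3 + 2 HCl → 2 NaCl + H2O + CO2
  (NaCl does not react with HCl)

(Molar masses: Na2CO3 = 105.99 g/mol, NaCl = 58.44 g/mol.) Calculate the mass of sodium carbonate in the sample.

n(HCl) = 0.01073 × 0.6482 = 6.955 × 10^-3 mol
Let x = n(Na2CO3), y = n(NaCl).
Titrant: 2x = 6.955 × 10^-3;  mass: 105.99x + 58.44y = 0.6276
Solving, x = 3.478 × 10^-3 mol, y = 4.432 × 10^-3 mol
mass of Na2CO3 = 3.478 × 10^-3 × 105.99 = 0.3686 g

0.3686 g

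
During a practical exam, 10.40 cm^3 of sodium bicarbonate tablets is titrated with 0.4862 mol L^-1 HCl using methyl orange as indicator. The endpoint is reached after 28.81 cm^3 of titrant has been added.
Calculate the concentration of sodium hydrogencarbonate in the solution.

1.347 mol/L

NaHCO3 + HCl → NaCl + H2O + CO2
n(HCl) = 0.02881 L × 0.4862 mol/L = 0.01401 mol
n(NaHCO3) = 0.01401 mol (1:1 mole ratio)
[NaHCO3] = 0.01401 mol / 0.01040 L = 1.347 mol/L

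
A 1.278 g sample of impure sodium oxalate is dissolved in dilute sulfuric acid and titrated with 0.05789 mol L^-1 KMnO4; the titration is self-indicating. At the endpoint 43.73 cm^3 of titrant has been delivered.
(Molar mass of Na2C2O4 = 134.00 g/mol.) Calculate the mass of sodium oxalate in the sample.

2 MnO4^- + 5 C2O4^2- + 16 H^+ → 2 Mn^2+ + 10 CO2 + 8 H2O
n(KMnO4) = 0.04373 L × 0.05789 mol/L = 2.532 × 10^-3 mol
From the 5:2 ratio, n(Na2C2O4) = 5/2 × 2.532 × 10^-3 = 6.329 × 10^-3 mol
mass of Na2C2O4 = 6.329 × 10^-3 × 134.00 g/mol = 0.8481 g

0.8481 g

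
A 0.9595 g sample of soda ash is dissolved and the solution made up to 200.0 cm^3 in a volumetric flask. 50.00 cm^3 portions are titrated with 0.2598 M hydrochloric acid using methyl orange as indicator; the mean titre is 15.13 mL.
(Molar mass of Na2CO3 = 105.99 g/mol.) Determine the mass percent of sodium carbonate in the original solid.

86.84 %

Na2CO3 + 2 HCl → 2 NaCl + H2O + CO2
n(HCl) per titration = 0.01513 × 0.2598 = 3.931 × 10^-3 mol
From the 1:2 ratio, n(Na2CO3) in each aliquot = 1/2 × 3.931 × 10^-3 = 1.965 × 10^-3 mol
n(Na2CO3) in the whole flask = 1.965 × 10^-3 × 200.0/50.00 = 7.862 × 10^-3 mol
mass of Na2CO3 = 7.862 × 10^-3 × 105.99 = 0.8332 g
% Na2CO3 = 0.8332 / 0.9595 × 100 = 86.84 %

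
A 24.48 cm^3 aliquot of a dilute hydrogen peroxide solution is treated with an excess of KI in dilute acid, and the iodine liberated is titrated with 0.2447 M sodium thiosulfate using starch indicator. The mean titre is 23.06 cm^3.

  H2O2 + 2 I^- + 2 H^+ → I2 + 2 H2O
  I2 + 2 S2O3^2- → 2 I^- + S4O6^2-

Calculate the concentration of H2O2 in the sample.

n(S2O3^2-) = 0.02306 × 0.2447 = 5.643 × 10^-3 mol
n(I2) = n(S2O3^2-)/2 = 2.821 × 10^-3 mol
n(H2O2) in the aliquot = 2.821 × 10^-3 mol (1:1 ratio)
[H2O2] = 2.821 × 10^-3 / 0.02448 = 0.1153 mol/L

0.1153 M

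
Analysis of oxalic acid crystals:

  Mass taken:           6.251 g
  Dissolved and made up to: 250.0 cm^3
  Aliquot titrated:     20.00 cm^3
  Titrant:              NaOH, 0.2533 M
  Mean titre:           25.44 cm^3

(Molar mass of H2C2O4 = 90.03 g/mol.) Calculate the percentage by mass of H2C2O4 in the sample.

58.01 %

H2C2O4 + 2 NaOH → Na2C2O4 + 2 H2O
n(NaOH) per titration = 0.02544 × 0.2533 = 6.444 × 10^-3 mol
From the 1:2 ratio, n(H2C2O4) in each aliquot = 1/2 × 6.444 × 10^-3 = 3.222 × 10^-3 mol
n(H2C2O4) in the whole flask = 3.222 × 10^-3 × 250.0/20.00 = 0.04027 mol
mass of H2C2O4 = 0.04027 × 90.03 = 3.626 g
% H2C2O4 = 3.626 / 6.251 × 100 = 58.01 %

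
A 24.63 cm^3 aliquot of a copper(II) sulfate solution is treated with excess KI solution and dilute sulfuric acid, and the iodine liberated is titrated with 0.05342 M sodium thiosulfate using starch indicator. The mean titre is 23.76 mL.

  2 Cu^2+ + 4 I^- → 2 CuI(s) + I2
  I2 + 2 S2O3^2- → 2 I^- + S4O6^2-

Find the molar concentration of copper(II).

0.05153 M

n(S2O3^2-) = 0.02376 × 0.05342 = 1.269 × 10^-3 mol
n(I2) = n(S2O3^2-)/2 = 6.346 × 10^-4 mol
From the 2:1 ratio, n(Cu2+) in the aliquot = 2/1 × 6.346 × 10^-4 = 1.269 × 10^-3 mol
[Cu2+] = 1.269 × 10^-3 / 0.02463 = 0.05153 mol/L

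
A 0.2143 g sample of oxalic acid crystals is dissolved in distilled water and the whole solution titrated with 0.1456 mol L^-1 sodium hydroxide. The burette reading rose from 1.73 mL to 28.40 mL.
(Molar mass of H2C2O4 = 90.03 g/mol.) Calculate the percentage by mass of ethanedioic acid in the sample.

H2C2O4 + 2 NaOH → Na2C2O4 + 2 H2O
n(NaOH) = 0.02667 L × 0.1456 mol/L = 3.883 × 10^-3 mol
From the 1:2 ratio, n(H2C2O4) = 1/2 × 3.883 × 10^-3 = 1.942 × 10^-3 mol
mass of H2C2O4 = 1.942 × 10^-3 × 90.03 g/mol = 0.1748 g
% H2C2O4 = 0.1748 / 0.2143 × 100 = 81.57 %

81.57 %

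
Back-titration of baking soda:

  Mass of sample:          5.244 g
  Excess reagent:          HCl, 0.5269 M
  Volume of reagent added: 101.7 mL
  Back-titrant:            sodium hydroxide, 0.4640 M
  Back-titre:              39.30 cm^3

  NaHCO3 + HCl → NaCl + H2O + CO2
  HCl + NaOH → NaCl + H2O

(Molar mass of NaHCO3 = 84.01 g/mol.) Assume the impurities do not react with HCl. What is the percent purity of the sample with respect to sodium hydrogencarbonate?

n(HCl) added = 0.1017 × 0.5269 = 0.05359 mol
n(NaOH) used in back-titration = 0.03930 × 0.4640 = 0.01824 mol
n(HCl) left over = 0.01824 mol (1:1 ratio)
n(HCl) consumed by analyte = 0.05359 − 0.01824 = 0.03535 mol
n(NaHCO3) = 0.03535 mol (1:1 ratio)
mass of NaHCO3 = 0.03535 × 84.01 = 2.970 g
% NaHCO3 = 2.970 / 5.244 × 100 = 56.63 %

56.63 %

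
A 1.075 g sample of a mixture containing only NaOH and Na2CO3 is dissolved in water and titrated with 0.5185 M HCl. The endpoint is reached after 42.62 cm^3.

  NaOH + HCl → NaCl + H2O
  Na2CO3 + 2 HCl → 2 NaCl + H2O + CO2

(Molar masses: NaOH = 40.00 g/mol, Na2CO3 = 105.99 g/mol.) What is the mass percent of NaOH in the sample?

n(HCl) = 0.04262 × 0.5185 = 0.02210 mol
Let x = n(NaOH), y = n(Na2CO3).
Titrant: 1x + 2y = 0.02210;  mass: 40.00x + 105.99y = 1.075
Solving, x = 7.396 × 10^-3 mol, y = 7.351 × 10^-3 mol
mass of NaOH = 7.396 × 10^-3 × 40.00 = 0.2958 g
% NaOH = 0.2958 / 1.075 × 100 = 27.52 %

27.52 %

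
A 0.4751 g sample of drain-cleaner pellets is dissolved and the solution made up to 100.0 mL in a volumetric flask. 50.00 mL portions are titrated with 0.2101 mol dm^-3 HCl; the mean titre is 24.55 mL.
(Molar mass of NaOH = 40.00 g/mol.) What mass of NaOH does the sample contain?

0.4126 g

NaOH + HCl → NaCl + H2O
n(HCl) per titration = 0.02455 × 0.2101 = 5.158 × 10^-3 mol
n(NaOH) in each aliquot = 5.158 × 10^-3 mol (1:1 ratio)
n(NaOH) in the whole flask = 5.158 × 10^-3 × 100.0/50.00 = 0.01032 mol
mass of NaOH = 0.01032 × 40.00 = 0.4126 g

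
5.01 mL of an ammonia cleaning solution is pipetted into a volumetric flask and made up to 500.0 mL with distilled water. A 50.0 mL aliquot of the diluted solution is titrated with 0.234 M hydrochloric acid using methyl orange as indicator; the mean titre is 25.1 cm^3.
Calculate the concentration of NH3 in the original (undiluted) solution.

11.7 M

NH3 + HCl → NH4Cl
n(HCl) = 0.0251 × 0.234 = 5.87 × 10^-3 mol
n(NH3) in the aliquot = 5.87 × 10^-3 mol (1:1 ratio)
[NH3]_dilute = 5.87 × 10^-3 / 0.0500 = 0.117 mol/L
Dilution factor = 500.0 / 5.01 = 99.80
[NH3]_stock = 0.117 × 99.80 = 11.7 mol/L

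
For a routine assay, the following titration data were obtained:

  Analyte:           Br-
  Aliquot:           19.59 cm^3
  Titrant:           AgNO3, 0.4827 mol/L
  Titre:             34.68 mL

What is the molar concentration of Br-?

0.8545 mol/L

Ag^+ + Br^- → AgBr(s)
n(AgNO3) = 0.03468 L × 0.4827 mol/L = 0.01674 mol
n(Br-) = 0.01674 mol (1:1 mole ratio)
[Br-] = 0.01674 mol / 0.01959 L = 0.8545 mol/L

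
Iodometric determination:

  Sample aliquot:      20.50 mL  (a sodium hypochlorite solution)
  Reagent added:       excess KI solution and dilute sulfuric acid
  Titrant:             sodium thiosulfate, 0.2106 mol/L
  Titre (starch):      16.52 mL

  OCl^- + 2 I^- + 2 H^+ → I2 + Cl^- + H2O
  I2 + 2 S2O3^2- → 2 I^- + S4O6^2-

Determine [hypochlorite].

n(S2O3^2-) = 0.01652 × 0.2106 = 3.479 × 10^-3 mol
n(I2) = n(S2O3^2-)/2 = 1.740 × 10^-3 mol
n(OCl^-) in the aliquot = 1.740 × 10^-3 mol (1:1 ratio)
[OCl^-] = 1.740 × 10^-3 / 0.02050 = 0.08486 mol/L

0.08486 mol/L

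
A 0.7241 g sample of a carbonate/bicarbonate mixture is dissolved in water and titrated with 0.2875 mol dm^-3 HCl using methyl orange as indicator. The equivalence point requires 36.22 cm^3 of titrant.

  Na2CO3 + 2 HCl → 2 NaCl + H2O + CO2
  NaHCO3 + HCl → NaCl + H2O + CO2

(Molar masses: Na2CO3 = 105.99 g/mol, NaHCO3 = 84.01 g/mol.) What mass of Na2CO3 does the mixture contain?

0.2575 g

n(HCl) = 0.03622 × 0.2875 = 0.01041 mol
Let x = n(Na2CO3), y = n(NaHCO3).
Titrant: 2x + 1y = 0.01041;  mass: 105.99x + 84.01y = 0.7241
Solving, x = 2.430 × 10^-3 mol, y = 5.554 × 10^-3 mol
mass of Na2CO3 = 2.430 × 10^-3 × 105.99 = 0.2575 g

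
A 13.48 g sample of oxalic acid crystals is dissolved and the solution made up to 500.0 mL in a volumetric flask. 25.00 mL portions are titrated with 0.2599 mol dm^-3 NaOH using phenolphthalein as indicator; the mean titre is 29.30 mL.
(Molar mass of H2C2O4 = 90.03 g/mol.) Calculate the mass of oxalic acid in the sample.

6.856 g

H2C2O4 + 2 NaOH → Na2C2O4 + 2 H2O
n(NaOH) per titration = 0.02930 × 0.2599 = 7.615 × 10^-3 mol
From the 1:2 ratio, n(H2C2O4) in each aliquot = 1/2 × 7.615 × 10^-3 = 3.808 × 10^-3 mol
n(H2C2O4) in the whole flask = 3.808 × 10^-3 × 500.0/25.00 = 0.07615 mol
mass of H2C2O4 = 0.07615 × 90.03 = 6.856 g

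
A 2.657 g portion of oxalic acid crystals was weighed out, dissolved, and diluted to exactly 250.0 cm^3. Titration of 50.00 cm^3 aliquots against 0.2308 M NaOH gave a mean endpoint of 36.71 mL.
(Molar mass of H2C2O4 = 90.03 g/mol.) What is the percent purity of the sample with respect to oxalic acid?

H2C2O4 + 2 NaOH → Na2C2O4 + 2 H2O
n(NaOH) per titration = 0.03671 × 0.2308 = 8.473 × 10^-3 mol
From the 1:2 ratio, n(H2C2O4) in each aliquot = 1/2 × 8.473 × 10^-3 = 4.236 × 10^-3 mol
n(H2C2O4) in the whole flask = 4.236 × 10^-3 × 250.0/50.00 = 0.02118 mol
mass of H2C2O4 = 0.02118 × 90.03 = 1.907 g
% H2C2O4 = 1.907 / 2.657 × 100 = 71.77 %

71.77 %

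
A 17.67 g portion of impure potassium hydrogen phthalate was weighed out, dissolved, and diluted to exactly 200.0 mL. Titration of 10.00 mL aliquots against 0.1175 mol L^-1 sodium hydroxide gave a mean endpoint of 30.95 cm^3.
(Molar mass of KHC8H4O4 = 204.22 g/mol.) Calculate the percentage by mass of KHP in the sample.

84.06 %

KHC8H4O4 + NaOH → KNaC8H4O4 + H2O
n(NaOH) per titration = 0.03095 × 0.1175 = 3.637 × 10^-3 mol
n(KHC8H4O4) in each aliquot = 3.637 × 10^-3 mol (1:1 ratio)
n(KHC8H4O4) in the whole flask = 3.637 × 10^-3 × 200.0/10.00 = 0.07273 mol
mass of KHC8H4O4 = 0.07273 × 204.22 = 14.85 g
% KHC8H4O4 = 14.85 / 17.67 × 100 = 84.06 %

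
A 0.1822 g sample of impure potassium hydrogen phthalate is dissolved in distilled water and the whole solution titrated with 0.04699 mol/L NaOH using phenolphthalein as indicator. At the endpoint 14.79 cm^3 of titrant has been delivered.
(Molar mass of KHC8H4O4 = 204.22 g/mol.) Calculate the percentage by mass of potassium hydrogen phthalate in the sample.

77.90 %

KHC8H4O4 + NaOH → KNaC8H4O4 + H2O
n(NaOH) = 0.01479 L × 0.04699 mol/L = 6.950 × 10^-4 mol
n(KHC8H4O4) = 6.950 × 10^-4 mol (1:1 ratio)
mass of KHC8H4O4 = 6.950 × 10^-4 × 204.22 g/mol = 0.1419 g
% KHC8H4O4 = 0.1419 / 0.1822 × 100 = 77.90 %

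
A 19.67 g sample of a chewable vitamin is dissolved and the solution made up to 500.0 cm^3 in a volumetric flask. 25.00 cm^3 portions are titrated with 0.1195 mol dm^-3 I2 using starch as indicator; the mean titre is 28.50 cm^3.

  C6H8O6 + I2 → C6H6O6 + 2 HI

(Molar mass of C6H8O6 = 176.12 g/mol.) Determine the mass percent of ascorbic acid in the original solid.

60.99 %

n(I2) per titration = 0.02850 × 0.1195 = 3.406 × 10^-3 mol
n(C6H8O6) in each aliquot = 3.406 × 10^-3 mol (1:1 ratio)
n(C6H8O6) in the whole flask = 3.406 × 10^-3 × 500.0/25.00 = 0.06811 mol
mass of C6H8O6 = 0.06811 × 176.12 = 12.00 g
% C6H8O6 = 12.00 / 19.67 × 100 = 60.99 %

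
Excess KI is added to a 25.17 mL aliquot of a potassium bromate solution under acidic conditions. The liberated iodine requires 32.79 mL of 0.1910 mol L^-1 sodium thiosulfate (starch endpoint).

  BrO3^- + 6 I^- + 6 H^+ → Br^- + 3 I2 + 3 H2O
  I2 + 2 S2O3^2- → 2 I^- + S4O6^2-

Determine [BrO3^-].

0.04147 mol/L

n(S2O3^2-) = 0.03279 × 0.1910 = 6.263 × 10^-3 mol
n(I2) = n(S2O3^2-)/2 = 3.131 × 10^-3 mol
From the 1:3 ratio, n(BrO3^-) in the aliquot = 1/3 × 3.131 × 10^-3 = 1.044 × 10^-3 mol
[BrO3^-] = 1.044 × 10^-3 / 0.02517 = 0.04147 mol/L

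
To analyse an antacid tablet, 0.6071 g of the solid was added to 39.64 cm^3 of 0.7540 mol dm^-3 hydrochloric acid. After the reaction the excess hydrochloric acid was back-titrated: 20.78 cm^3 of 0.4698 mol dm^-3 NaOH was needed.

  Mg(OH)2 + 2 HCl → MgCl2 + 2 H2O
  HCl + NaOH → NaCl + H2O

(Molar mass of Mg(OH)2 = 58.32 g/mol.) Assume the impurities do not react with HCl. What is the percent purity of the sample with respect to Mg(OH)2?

96.67 %

n(HCl) added = 0.03964 × 0.7540 = 0.02989 mol
n(NaOH) used in back-titration = 0.02078 × 0.4698 = 9.762 × 10^-3 mol
n(HCl) left over = 9.762 × 10^-3 mol (1:1 ratio)
n(HCl) consumed by analyte = 0.02989 − 9.762 × 10^-3 = 0.02013 mol
From the 1:2 ratio, n(Mg(OH)2) = 1/2 × 0.02013 = 0.01006 mol
mass of Mg(OH)2 = 0.01006 × 58.32 = 0.5869 g
% Mg(OH)2 = 0.5869 / 0.6071 × 100 = 96.67 %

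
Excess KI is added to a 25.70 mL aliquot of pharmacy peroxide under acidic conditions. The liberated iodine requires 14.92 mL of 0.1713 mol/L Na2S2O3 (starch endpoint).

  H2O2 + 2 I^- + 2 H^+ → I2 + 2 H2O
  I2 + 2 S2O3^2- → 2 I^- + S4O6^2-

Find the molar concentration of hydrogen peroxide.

n(S2O3^2-) = 0.01492 × 0.1713 = 2.556 × 10^-3 mol
n(I2) = n(S2O3^2-)/2 = 1.278 × 10^-3 mol
n(H2O2) in the aliquot = 1.278 × 10^-3 mol (1:1 ratio)
[H2O2] = 1.278 × 10^-3 / 0.02570 = 0.04972 mol/L

0.04972 mol/L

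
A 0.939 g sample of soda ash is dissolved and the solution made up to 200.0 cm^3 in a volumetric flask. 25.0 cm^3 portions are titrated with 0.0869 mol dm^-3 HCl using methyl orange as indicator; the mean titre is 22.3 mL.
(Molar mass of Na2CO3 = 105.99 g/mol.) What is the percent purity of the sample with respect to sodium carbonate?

87.5 %

Na2CO3 + 2 HCl → 2 NaCl + H2O + CO2
n(HCl) per titration = 0.0223 × 0.0869 = 1.94 × 10^-3 mol
From the 1:2 ratio, n(Na2CO3) in each aliquot = 1/2 × 1.94 × 10^-3 = 9.69 × 10^-4 mol
n(Na2CO3) in the whole flask = 9.69 × 10^-4 × 200.0/25.0 = 7.75 × 10^-3 mol
mass of Na2CO3 = 7.75 × 10^-3 × 105.99 = 0.822 g
% Na2CO3 = 0.822 / 0.939 × 100 = 87.5 %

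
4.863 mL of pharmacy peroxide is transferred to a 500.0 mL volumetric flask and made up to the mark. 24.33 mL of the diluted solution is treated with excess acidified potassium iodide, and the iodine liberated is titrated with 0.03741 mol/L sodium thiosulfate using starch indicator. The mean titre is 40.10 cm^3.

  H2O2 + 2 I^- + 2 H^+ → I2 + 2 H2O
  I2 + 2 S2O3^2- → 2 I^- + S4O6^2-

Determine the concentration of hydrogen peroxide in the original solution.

n(S2O3^2-) = 0.04010 × 0.03741 = 1.500 × 10^-3 mol
n(I2) = n(S2O3^2-)/2 = 7.501 × 10^-4 mol
n(H2O2) in the aliquot = 7.501 × 10^-4 mol (1:1 ratio)
[H2O2]_dilute = 7.501 × 10^-4 / 0.02433 = 0.03083 mol/L
[H2O2]_original = 0.03083 × 500.0/4.863 = 3.170 mol/L

3.170 mol/L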